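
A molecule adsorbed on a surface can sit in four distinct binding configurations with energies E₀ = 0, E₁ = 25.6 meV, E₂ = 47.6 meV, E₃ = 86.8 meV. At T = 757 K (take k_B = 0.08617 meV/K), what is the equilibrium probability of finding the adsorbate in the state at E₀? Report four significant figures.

k_BT = 0.08617 × 757 K = 65.2307 meV.
Eᵢ/kT = 0, 0.392453, 0.729718, 1.33066.
Z = Σ e^(−Eᵢ/kT) = e^(−0) + e^(−0.392453) + e^(−0.729718) + e^(−1.33066) = 1.00000 + 0.675398 + 0.482045 + 0.264303 = 2.42175.
P₀ = e^(−E₀/kT) / Z = 1.00000/2.42175 = 0.4129.

0.4129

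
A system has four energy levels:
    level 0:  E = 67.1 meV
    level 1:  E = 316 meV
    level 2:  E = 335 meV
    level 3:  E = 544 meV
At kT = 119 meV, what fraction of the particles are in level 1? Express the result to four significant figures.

0.09903

Eᵢ/kT = 0.563866, 2.65546, 2.81513, 4.57143.
Z = Σ e^(−Eᵢ/kT) = e^(−0.563866) + e^(−2.65546) + e^(−2.81513) + e^(−4.57143) = 0.569005 + 0.0702665 + 0.0598969 + 0.0103432 = 0.709512.
P₁ = e^(−E₁/kT) / Z = 0.0702665/0.709512 = 0.09903.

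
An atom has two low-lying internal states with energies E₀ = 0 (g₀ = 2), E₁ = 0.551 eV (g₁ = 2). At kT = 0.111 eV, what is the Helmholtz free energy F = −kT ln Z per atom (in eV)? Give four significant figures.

Eᵢ/kT = 0, 4.96396.
Z = Σ gᵢe^(−Eᵢ/kT) = 2·e^(−0) + 2·e^(−4.96396) = 2.00000 + 0.0139704 = 2.01397.
F = −kT ln Z = −0.111 × ln(2.01397) = −0.111 × 0.700108 = -0.07771 eV.

-0.07771 eV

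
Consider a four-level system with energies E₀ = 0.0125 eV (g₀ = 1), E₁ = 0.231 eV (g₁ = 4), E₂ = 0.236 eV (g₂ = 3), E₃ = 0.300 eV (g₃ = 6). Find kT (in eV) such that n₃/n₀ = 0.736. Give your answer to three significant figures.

0.137 eV

n₃/n₀ = (g₃/g₀) exp[−(E₃−E₀)/kT] = 0.736.
⇒ (E₃−E₀)/kT = ln((6/1)/0.736) = ln(8.1522) = 2.0983.
kT = 0.2875 eV / 2.0983 = 0.137 eV.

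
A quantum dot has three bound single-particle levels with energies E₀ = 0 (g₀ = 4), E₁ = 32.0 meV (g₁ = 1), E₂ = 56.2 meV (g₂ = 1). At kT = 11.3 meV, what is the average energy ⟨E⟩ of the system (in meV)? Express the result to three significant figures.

0.559 meV

Eᵢ/kT = 0, 2.8319, 4.9735.
Z = Σ gᵢe^(−Eᵢ/kT) = 4·e^(−0) + 1·e^(−2.8319) + 1·e^(−4.9735) = 4.0000 + 0.058901 + 0.0069189 = 4.0658.
⟨E⟩ = Σ Eᵢ gᵢe^(−Eᵢ/kT) / Z = (0·4.0000 + 32.0·0.058901 + 56.2·0.0069189) / 4.0658 = 0.559 meV.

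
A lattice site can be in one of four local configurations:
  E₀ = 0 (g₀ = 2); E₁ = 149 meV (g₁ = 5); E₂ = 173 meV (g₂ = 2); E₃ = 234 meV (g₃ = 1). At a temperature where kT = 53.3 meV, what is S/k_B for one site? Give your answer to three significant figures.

1.36

Eᵢ/kT = 0, 2.7955, 3.2458, 4.3902.
Z = Σ gᵢe^(−Eᵢ/kT) = 2·e^(−0) + 5·e^(−2.7955) + 2·e^(−3.2458) + 1·e^(−4.3902) = 2.0000 + 0.30542 + 0.077875 + 0.012398 = 2.3957.
⟨E⟩ = Σ EᵢPᵢ = 25.830 meV.
S/k_B = ln Z + ⟨E⟩/kT = ln(2.3957) + 25.830/53.3 = 0.87368 + 0.48462 = 1.36.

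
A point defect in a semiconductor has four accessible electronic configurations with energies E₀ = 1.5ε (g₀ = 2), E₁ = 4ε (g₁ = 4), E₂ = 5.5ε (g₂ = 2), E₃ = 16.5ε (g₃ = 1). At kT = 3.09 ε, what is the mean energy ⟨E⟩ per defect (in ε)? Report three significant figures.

Eᵢ/kT = 0.48544, 1.2945, 1.7799, 5.3398.
Z = Σ gᵢe^(−Eᵢ/kT) = 2·e^(−0.48544) + 4·e^(−1.2945) + 2·e^(−1.7799) + 1·e^(−5.3398) = 1.2309 + 1.0961 + 0.33731 + 0.0047968 = 2.6691.
⟨E⟩ = Σ Eᵢ gᵢe^(−Eᵢ/kT) / Z = (1.5·1.2309 + 4·1.0961 + 5.5·0.33731 + 16.5·0.0047968) / 2.6691 = 3.06 ε.

3.06 ε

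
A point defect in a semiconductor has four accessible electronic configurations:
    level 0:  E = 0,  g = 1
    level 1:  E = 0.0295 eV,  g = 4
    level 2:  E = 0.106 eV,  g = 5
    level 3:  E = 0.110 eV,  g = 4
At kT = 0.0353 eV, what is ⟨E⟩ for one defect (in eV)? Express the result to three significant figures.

0.0307 eV

Eᵢ/kT = 0, 0.83569, 3.0028, 3.1161.
Z = Σ gᵢe^(−Eᵢ/kT) = 1·e^(−0) + 4·e^(−0.83569) + 5·e^(−3.0028) + 4·e^(−3.1161) = 1.0000 + 1.7343 + 0.24824 + 0.17732 = 3.1599.
⟨E⟩ = Σ Eᵢ gᵢe^(−Eᵢ/kT) / Z = (0·1.0000 + 0.0295·1.7343 + 0.106·0.24824 + 0.110·0.17732) / 3.1599 = 0.0307 eV.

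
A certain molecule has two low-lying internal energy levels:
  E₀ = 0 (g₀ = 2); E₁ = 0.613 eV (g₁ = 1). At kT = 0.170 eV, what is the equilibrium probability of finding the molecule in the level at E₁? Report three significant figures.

0.0134

Eᵢ/kT = 0, 3.6059.
Z = Σ gᵢe^(−Eᵢ/kT) = 2·e^(−0) + 1·e^(−3.6059) = 2.0000 + 0.027163 = 2.0272.
P₁ = g₁ e^(−E₁/kT) / Z = 0.027163/2.0272 = 0.0134.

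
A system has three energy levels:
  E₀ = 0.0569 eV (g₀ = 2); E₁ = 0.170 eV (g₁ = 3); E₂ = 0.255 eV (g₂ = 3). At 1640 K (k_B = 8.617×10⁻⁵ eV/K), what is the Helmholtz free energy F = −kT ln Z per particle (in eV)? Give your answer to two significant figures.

-0.14 eV

k_BT = 8.617×10⁻⁵ × 1640 K = 0.1413 eV.
Eᵢ/kT = 0.4027, 1.203, 1.805.
Z = Σ gᵢe^(−Eᵢ/kT) = 2·e^(−0.4027) + 3·e^(−1.203) + 3·e^(−1.805) = 1.337 + 0.9009 + 0.4934 = 2.731.
F = −kT ln Z = −0.1413 × ln(2.731) = −0.1413 × 1.005 = -0.14 eV.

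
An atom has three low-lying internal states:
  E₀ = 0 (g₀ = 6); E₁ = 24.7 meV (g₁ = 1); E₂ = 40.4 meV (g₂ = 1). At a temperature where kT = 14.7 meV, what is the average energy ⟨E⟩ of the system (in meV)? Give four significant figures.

Eᵢ/kT = 0, 1.68027, 2.74830.
Z = Σ gᵢe^(−Eᵢ/kT) = 6·e^(−0) + 1·e^(−1.68027) + 1·e^(−2.74830) = 6.00000 + 0.186324 + 0.0640366 = 6.25036.
⟨E⟩ = Σ Eᵢ gᵢe^(−Eᵢ/kT) / Z = (0·6.00000 + 24.7·0.186324 + 40.4·0.0640366) / 6.25036 = 1.150 meV.

1.150 meV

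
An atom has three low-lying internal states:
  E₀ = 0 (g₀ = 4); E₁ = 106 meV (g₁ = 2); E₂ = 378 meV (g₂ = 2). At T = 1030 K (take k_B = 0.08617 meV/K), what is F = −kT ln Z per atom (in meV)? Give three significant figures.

k_BT = 0.08617 × 1030 K = 88.755 meV.
Eᵢ/kT = 0, 1.1943, 4.2589.
Z = Σ gᵢe^(−Eᵢ/kT) = 4·e^(−0) + 2·e^(−1.1943) + 2·e^(−4.2589) = 4.0000 + 0.60583 + 0.028276 = 4.6341.
F = −kT ln Z = −88.755 × ln(4.6341) = −88.755 × 1.5334 = -136 meV.

-136 meV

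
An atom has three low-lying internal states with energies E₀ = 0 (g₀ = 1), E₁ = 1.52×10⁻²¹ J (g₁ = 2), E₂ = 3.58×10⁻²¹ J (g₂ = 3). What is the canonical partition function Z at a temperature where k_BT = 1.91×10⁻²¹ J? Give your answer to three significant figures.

Eᵢ/kT = 0, 0.79581, 1.8743.
Z = Σ gᵢe^(−Eᵢ/kT) = 1·e^(−0) + 2·e^(−0.79581) + 3·e^(−1.8743) = 1.0000 + 0.90243 + 0.46039 = 2.3628.

Z = 2.36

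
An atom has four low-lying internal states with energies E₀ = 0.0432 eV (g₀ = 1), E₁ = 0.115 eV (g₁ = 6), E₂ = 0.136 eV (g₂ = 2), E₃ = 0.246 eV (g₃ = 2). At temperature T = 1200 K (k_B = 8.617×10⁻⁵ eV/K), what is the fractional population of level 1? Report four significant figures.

0.5883

k_BT = 8.617×10⁻⁵ × 1200 K = 0.103404 eV.
Eᵢ/kT = 0.417779, 1.11214, 1.31523, 2.37902.
Z = Σ gᵢe^(−Eᵢ/kT) = 1·e^(−0.417779) + 6·e^(−1.11214) + 2·e^(−1.31523) + 2·e^(−2.37902) = 0.658508 + 1.97313 + 0.536825 + 0.185283 = 3.35375.
P₁ = g₁ e^(−E₁/kT) / Z = 1.97313/3.35375 = 0.5883.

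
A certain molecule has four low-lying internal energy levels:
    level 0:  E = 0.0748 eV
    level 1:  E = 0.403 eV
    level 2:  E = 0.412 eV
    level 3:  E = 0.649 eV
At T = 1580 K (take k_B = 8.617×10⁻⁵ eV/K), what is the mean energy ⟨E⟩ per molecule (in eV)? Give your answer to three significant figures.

k_BT = 8.617×10⁻⁵ × 1580 K = 0.13615 eV.
Eᵢ/kT = 0.54939, 2.9600, 3.0261, 4.7668.
Z = Σ e^(−Eᵢ/kT) = e^(−0.54939) + e^(−2.9600) + e^(−3.0261) + e^(−4.7668) = 0.57730 + 0.051819 + 0.048504 + 0.0085076 = 0.68613.
⟨E⟩ = Σ Eᵢ e^(−Eᵢ/kT) / Z = (0.0748·0.57730 + 0.403·0.051819 + 0.412·0.048504 + 0.649·0.0085076) / 0.68613 = 0.131 eV.

0.131 eV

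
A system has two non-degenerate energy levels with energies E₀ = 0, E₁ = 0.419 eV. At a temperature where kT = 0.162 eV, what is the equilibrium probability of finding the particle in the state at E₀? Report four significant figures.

Eᵢ/kT = 0, 2.58642.
Z = Σ e^(−Eᵢ/kT) = e^(−0) + e^(−2.58642) = 1.00000 + 0.0752891 = 1.07529.
P₀ = e^(−E₀/kT) / Z = 1.00000/1.07529 = 0.9300.

0.9300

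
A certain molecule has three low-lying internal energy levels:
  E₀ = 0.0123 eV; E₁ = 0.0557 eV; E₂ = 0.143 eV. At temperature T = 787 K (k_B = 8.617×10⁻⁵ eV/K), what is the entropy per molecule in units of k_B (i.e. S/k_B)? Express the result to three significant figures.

k_BT = 8.617×10⁻⁵ × 787 K = 0.067816 eV.
Eᵢ/kT = 0.18137, 0.82134, 2.1086.
Z = Σ e^(−Eᵢ/kT) = e^(−0.18137) + e^(−0.82134) + e^(−2.1086) = 0.83413 + 0.43984 + 0.12141 = 1.3954.
⟨E⟩ = Σ EᵢPᵢ = 0.037352 eV.
S/k_B = ln Z + ⟨E⟩/kT = ln(1.3954) + 0.037352/0.067816 = 0.33318 + 0.55078 = 0.884.

0.884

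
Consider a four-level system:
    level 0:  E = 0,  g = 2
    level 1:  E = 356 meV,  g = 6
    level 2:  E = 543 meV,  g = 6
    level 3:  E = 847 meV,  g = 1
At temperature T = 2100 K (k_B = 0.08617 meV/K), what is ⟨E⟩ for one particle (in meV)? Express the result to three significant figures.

k_BT = 0.08617 × 2100 K = 180.96 meV.
Eᵢ/kT = 0, 1.9673, 3.0007, 4.6806.
Z = Σ gᵢe^(−Eᵢ/kT) = 2·e^(−0) + 6·e^(−1.9673) + 6·e^(−3.0007) + 1·e^(−4.6806) = 2.0000 + 0.83900 + 0.29851 + 0.0092734 = 3.1468.
⟨E⟩ = Σ Eᵢ gᵢe^(−Eᵢ/kT) / Z = (0·2.0000 + 356·0.83900 + 543·0.29851 + 847·0.0092734) / 3.1468 = 149 meV.

149 meV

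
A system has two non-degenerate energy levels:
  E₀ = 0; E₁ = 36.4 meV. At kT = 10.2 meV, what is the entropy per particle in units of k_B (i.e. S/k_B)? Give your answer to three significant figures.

Eᵢ/kT = 0, 3.5686.
Z = Σ e^(−Eᵢ/kT) = e^(−0) + e^(−3.5686) = 1.0000 + 0.028195 = 1.0282.
⟨E⟩ = Σ EᵢPᵢ = 0.99815 meV.
S/k_B = ln Z + ⟨E⟩/kT = ln(1.0282) + 0.99815/10.2 = 0.027810 + 0.097858 = 0.126.

0.126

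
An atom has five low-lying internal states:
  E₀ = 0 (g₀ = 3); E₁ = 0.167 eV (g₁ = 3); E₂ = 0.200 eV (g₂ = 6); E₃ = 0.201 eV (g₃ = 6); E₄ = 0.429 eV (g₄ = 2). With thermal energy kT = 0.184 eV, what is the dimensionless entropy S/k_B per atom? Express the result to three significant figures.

2.84

Eᵢ/kT = 0, 0.90761, 1.0870, 1.0924, 2.3315.
Z = Σ gᵢe^(−Eᵢ/kT) = 3·e^(−0) + 3·e^(−0.90761) + 6·e^(−1.0870) + 6·e^(−1.0924) + 2·e^(−2.3315) = 3.0000 + 1.2105 + 2.0234 + 2.0125 + 0.19430 = 8.4407.
⟨E⟩ = Σ EᵢPᵢ = 0.12969 eV.
S/k_B = ln Z + ⟨E⟩/kT = ln(8.4407) + 0.12969/0.184 = 2.1331 + 0.70484 = 2.84.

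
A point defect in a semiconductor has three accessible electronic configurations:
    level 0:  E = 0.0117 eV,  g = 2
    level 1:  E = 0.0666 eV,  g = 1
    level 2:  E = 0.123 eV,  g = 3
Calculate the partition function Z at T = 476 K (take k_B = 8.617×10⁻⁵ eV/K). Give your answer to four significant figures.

k_BT = 8.617×10⁻⁵ × 476 K = 0.0410169 eV.
Eᵢ/kT = 0.285248, 1.62372, 2.99876.
Z = Σ gᵢe^(−Eᵢ/kT) = 2·e^(−0.285248) + 1·e^(−1.62372) + 3·e^(−2.99876) = 1.50366 + 0.197164 + 0.149547 = 1.85037.

Z = 1.850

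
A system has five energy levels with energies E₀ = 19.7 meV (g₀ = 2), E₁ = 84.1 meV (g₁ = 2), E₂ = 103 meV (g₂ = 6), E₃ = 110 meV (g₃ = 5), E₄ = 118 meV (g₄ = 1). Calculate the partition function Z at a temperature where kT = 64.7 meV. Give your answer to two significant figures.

Eᵢ/kT = 0.3045, 1.300, 1.592, 1.700, 1.824.
Z = Σ gᵢe^(−Eᵢ/kT) = 2·e^(−0.3045) + 2·e^(−1.300) + 6·e^(−1.592) + 5·e^(−1.700) + 1·e^(−1.824) = 1.475 + 0.5451 + 1.221 + 0.9134 + 0.1614 = 4.316.

Z = 4.3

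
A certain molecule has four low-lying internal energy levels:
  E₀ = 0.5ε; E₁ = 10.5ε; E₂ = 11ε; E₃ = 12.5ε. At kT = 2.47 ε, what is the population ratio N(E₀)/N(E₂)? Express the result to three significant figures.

n₀/n₂ = exp[−(E₀−E₂)/kT] = exp(−(-10.5ε)/(2.47ε)) = exp(4.2510) = 70.2.

70.2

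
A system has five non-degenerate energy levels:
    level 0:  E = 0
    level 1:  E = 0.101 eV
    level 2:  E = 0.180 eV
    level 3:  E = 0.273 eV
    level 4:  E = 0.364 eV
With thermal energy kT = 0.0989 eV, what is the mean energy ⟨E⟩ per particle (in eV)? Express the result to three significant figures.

Eᵢ/kT = 0, 1.0212, 1.8200, 2.7604, 3.6805.
Z = Σ e^(−Eᵢ/kT) = e^(−0) + e^(−1.0212) + e^(−1.8200) + e^(−2.7604) + e^(−3.6805) = 1.0000 + 0.36016 + 0.16203 + 0.063266 + 0.025210 = 1.6107.
⟨E⟩ = Σ Eᵢ e^(−Eᵢ/kT) / Z = (0·1.0000 + 0.101·0.36016 + 0.180·0.16203 + 0.273·0.063266 + 0.364·0.025210) / 1.6107 = 0.0571 eV.

0.0571 eV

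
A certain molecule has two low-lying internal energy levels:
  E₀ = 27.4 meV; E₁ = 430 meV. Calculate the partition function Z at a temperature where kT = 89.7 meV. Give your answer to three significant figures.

Z = 0.745

Eᵢ/kT = 0.30546, 4.7938.
Z = Σ e^(−Eᵢ/kT) = e^(−0.30546) + e^(−4.7938) = 0.73678 + 0.0082809 = 0.74506.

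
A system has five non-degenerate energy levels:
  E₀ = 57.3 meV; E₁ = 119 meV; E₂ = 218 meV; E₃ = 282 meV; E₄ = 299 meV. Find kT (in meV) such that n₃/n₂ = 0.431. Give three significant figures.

76.0 meV

n₃/n₂ = exp[−(E₃−E₂)/kT] = 0.431.
⇒ (E₃−E₂)/kT = ln(1/0.431) = ln(2.3202) = 0.84165.
kT = 64 meV / 0.84165 = 76.0 meV.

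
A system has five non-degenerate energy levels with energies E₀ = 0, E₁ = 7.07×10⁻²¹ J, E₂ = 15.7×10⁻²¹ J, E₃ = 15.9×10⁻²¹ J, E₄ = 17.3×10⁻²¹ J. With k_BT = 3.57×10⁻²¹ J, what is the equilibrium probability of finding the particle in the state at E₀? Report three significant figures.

0.855

Eᵢ/kT = 0, 1.9804, 4.3978, 4.4538, 4.8459.
Z = Σ e^(−Eᵢ/kT) = e^(−0) + e^(−1.9804) + e^(−4.3978) + e^(−4.4538) + e^(−4.8459) = 1.0000 + 0.13801 + 0.012304 + 0.011634 + 0.0078605 = 1.1698.
P₀ = e^(−E₀/kT) / Z = 1.0000/1.1698 = 0.855.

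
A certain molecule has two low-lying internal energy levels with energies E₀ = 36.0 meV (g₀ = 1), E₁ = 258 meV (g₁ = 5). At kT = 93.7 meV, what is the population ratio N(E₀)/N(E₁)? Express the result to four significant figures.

n₀/n₁ = (g₀/g₁) exp[−(E₀−E₁)/kT] = (1/5) × exp(−(-222.0 meV)/(93.7 meV)) = (1/5) × exp(2.36926) = 2.138.

2.138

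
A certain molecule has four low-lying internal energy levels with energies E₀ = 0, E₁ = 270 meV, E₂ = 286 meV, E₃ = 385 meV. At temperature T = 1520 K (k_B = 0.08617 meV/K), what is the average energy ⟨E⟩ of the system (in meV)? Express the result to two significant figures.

67 meV

k_BT = 0.08617 × 1520 K = 131.0 meV.
Eᵢ/kT = 0, 2.061, 2.183, 2.939.
Z = Σ e^(−Eᵢ/kT) = e^(−0) + e^(−2.061) + e^(−2.183) + e^(−2.939) = 1.000 + 0.1273 + 0.1127 + 0.05292 = 1.293.
⟨E⟩ = Σ Eᵢ e^(−Eᵢ/kT) / Z = (0·1.000 + 270·0.1273 + 286·0.1127 + 385·0.05292) / 1.293 = 67 meV.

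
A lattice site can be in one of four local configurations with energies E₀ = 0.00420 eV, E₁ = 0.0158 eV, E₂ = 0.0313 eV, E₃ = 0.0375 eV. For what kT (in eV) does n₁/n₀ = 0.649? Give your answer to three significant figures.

0.0268 eV

n₁/n₀ = exp[−(E₁−E₀)/kT] = 0.649.
⇒ (E₁−E₀)/kT = ln(1/0.649) = ln(1.5408) = 0.43230.
kT = 0.01160 eV / 0.43230 = 0.0268 eV.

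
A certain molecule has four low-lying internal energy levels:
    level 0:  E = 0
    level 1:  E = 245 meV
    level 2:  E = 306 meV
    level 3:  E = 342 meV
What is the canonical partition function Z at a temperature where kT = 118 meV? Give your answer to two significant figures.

Z = 1.3

Eᵢ/kT = 0, 2.076, 2.593, 2.898.
Z = Σ e^(−Eᵢ/kT) = e^(−0) + e^(−2.076) + e^(−2.593) + e^(−2.898) = 1.000 + 0.1254 + 0.07480 + 0.05513 = 1.255.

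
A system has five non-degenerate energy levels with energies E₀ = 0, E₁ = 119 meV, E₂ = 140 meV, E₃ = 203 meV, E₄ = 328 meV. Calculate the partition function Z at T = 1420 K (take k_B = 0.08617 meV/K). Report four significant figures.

k_BT = 0.08617 × 1420 K = 122.361 meV.
Eᵢ/kT = 0, 0.972532, 1.14416, 1.65903, 2.68059.
Z = Σ e^(−Eᵢ/kT) = e^(−0) + e^(−0.972532) + e^(−1.14416) + e^(−1.65903) + e^(−2.68059) = 1.00000 + 0.378124 + 0.318491 + 0.190324 + 0.0685227 = 1.95546.

Z = 1.955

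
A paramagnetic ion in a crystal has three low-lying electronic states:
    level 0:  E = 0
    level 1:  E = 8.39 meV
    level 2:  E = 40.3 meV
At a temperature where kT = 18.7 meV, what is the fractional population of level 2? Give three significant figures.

0.0661

Eᵢ/kT = 0, 0.44866, 2.1551.
Z = Σ e^(−Eᵢ/kT) = e^(−0) + e^(−0.44866) + e^(−2.1551) = 1.0000 + 0.63848 + 0.11589 = 1.7544.
P₂ = e^(−E₂/kT) / Z = 0.11589/1.7544 = 0.0661.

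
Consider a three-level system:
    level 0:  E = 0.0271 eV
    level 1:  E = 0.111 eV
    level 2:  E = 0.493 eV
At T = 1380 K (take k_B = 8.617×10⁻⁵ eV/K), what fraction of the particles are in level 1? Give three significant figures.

k_BT = 8.617×10⁻⁵ × 1380 K = 0.11891 eV.
Eᵢ/kT = 0.22790, 0.93348, 4.1460.
Z = Σ e^(−Eᵢ/kT) = e^(−0.22790) + e^(−0.93348) + e^(−4.1460) = 0.79620 + 0.39318 + 0.015828 = 1.2052.
P₁ = e^(−E₁/kT) / Z = 0.39318/1.2052 = 0.326.

0.326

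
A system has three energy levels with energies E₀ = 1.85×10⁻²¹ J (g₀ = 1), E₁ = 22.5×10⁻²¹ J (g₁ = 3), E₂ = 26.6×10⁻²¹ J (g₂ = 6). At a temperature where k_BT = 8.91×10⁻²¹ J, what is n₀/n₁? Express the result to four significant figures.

n₀/n₁ = (g₀/g₁) exp[−(E₀−E₁)/kT] = (1/3) × exp(−(-20.65 ×10⁻²¹ J)/(8.91 ×10⁻²¹ J)) = (1/3) × exp(2.31762) = 3.384.

3.384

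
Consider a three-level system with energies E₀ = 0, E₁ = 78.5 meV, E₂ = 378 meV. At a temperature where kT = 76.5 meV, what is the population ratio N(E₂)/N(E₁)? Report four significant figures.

n₂/n₁ = exp[−(E₂−E₁)/kT] = exp(−(299.5 meV)/(76.5 meV)) = exp(-3.91503) = 0.01994.

0.01994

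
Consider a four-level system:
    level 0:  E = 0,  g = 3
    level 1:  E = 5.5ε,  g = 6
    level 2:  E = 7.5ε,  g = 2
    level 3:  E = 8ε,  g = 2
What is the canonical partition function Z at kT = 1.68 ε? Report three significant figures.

Eᵢ/kT = 0, 3.2738, 4.4643, 4.7619.
Z = Σ gᵢe^(−Eᵢ/kT) = 3·e^(−0) + 6·e^(−3.2738) + 2·e^(−4.4643) + 2·e^(−4.7619) = 3.0000 + 0.22717 + 0.023026 + 0.017099 = 3.2673.

Z = 3.27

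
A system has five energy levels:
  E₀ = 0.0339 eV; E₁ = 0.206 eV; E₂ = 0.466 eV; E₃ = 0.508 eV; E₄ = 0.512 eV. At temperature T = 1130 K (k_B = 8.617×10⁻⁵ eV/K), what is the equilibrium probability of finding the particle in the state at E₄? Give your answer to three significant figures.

k_BT = 8.617×10⁻⁵ × 1130 K = 0.097372 eV.
Eᵢ/kT = 0.34815, 2.1156, 4.7858, 5.2171, 5.2582.
Z = Σ e^(−Eᵢ/kT) = e^(−0.34815) + e^(−2.1156) + e^(−4.7858) + e^(−5.2171) + e^(−5.2582) = 0.70599 + 0.12056 + 0.0083474 + 0.0054230 + 0.0052047 = 0.84553.
P₄ = e^(−E₄/kT) / Z = 0.0052047/0.84553 = 0.00616.

0.00616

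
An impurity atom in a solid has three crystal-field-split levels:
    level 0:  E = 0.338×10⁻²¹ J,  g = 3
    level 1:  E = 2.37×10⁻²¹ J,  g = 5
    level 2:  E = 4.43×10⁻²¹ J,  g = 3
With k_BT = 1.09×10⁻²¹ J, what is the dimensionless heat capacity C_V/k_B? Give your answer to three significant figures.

Eᵢ/kT = 0.31009, 2.1743, 4.0642.
Z = Σ gᵢe^(−Eᵢ/kT) = 3·e^(−0.31009) + 5·e^(−2.1743) + 3·e^(−4.0642) = 2.2001 + 0.56844 + 0.051530 = 2.8201.
⟨E⟩ = 0.82235, ⟨E²⟩ = 1.5799.
C_V/k_B = (⟨E²⟩ − ⟨E⟩²)/(kT)² = (1.5799 − 0.67626)/1.1881 = 0.761.

0.761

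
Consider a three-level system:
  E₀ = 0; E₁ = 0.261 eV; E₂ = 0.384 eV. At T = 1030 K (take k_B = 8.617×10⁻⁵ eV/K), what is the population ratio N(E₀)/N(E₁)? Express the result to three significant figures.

18.9

k_BT = 8.617×10⁻⁵ × 1030 K = 0.088755 eV.
n₀/n₁ = exp[−(E₀−E₁)/kT] = exp(−(-0.261 eV)/(0.088755 eV)) = exp(2.9407) = 18.9.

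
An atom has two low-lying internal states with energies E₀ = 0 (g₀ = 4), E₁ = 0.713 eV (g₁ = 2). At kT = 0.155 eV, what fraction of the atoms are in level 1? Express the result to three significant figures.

Eᵢ/kT = 0, 4.6000.
Z = Σ gᵢe^(−Eᵢ/kT) = 4·e^(−0) + 2·e^(−4.6000) = 4.0000 + 0.020104 = 4.0201.
P₁ = g₁ e^(−E₁/kT) / Z = 0.020104/4.0201 = 0.00500.

0.00500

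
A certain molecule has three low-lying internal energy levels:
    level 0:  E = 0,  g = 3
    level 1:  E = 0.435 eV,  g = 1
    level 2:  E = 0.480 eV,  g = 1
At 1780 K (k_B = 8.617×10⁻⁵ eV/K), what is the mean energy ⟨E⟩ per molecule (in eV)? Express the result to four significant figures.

k_BT = 8.617×10⁻⁵ × 1780 K = 0.153383 eV.
Eᵢ/kT = 0, 2.83604, 3.12942.
Z = Σ gᵢe^(−Eᵢ/kT) = 3·e^(−0) + 1·e^(−2.83604) + 1·e^(−3.12942) = 3.00000 + 0.0586575 + 0.0437432 = 3.10240.
⟨E⟩ = Σ Eᵢ gᵢe^(−Eᵢ/kT) / Z = (0·3.00000 + 0.435·0.0586575 + 0.480·0.0437432) / 3.10240 = 0.01499 eV.

0.01499 eV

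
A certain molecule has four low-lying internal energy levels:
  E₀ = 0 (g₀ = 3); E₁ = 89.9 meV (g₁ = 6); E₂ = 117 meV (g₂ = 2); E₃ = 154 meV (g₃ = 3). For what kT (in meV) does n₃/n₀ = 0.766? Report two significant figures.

580 meV

n₃/n₀ = (g₃/g₀) exp[−(E₃−E₀)/kT] = 0.766.
⇒ (E₃−E₀)/kT = ln((3/3)/0.766) = ln(1.305) = 0.2662.
kT = 154 meV / 0.2662 = 580 meV.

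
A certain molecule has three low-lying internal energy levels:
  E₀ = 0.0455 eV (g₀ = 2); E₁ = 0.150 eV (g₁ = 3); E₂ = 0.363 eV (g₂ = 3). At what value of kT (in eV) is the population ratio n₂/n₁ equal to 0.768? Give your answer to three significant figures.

n₂/n₁ = (g₂/g₁) exp[−(E₂−E₁)/kT] = 0.768.
⇒ (E₂−E₁)/kT = ln((3/3)/0.768) = ln(1.3021) = 0.26398.
kT = 0.213 eV / 0.26398 = 0.807 eV.

0.807 eV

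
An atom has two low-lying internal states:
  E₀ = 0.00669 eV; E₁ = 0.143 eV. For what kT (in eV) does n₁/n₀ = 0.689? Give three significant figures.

0.366 eV

n₁/n₀ = exp[−(E₁−E₀)/kT] = 0.689.
⇒ (E₁−E₀)/kT = ln(1/0.689) = ln(1.4514) = 0.37253.
kT = 0.13631 eV / 0.37253 = 0.366 eV.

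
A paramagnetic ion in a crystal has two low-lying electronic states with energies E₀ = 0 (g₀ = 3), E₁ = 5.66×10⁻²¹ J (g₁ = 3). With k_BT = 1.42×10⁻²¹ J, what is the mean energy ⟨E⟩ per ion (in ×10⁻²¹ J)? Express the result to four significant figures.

0.1032 ×10⁻²¹ J

Eᵢ/kT = 0, 3.98592.
Z = Σ gᵢe^(−Eᵢ/kT) = 3·e^(−0) + 3·e^(−3.98592) = 3.00000 + 0.0557260 = 3.05573.
⟨E⟩ = Σ Eᵢ gᵢe^(−Eᵢ/kT) / Z = (0·3.00000 + 5.66·0.0557260) / 3.05573 = 0.1032 ×10⁻²¹ J.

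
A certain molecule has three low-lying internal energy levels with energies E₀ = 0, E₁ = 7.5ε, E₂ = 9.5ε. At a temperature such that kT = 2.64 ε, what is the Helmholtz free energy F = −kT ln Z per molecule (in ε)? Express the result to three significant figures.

-0.217 ε

Eᵢ/kT = 0, 2.8409, 3.5985.
Z = Σ e^(−Eᵢ/kT) = e^(−0) + e^(−2.8409) + e^(−3.5985) = 1.0000 + 0.058373 + 0.027365 = 1.0857.
F = −kT ln Z = −2.64 × ln(1.0857) = −2.64 × 0.082225 = -0.217 ε.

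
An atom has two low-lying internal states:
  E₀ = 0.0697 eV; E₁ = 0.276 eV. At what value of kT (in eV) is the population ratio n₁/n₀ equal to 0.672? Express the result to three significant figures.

n₁/n₀ = exp[−(E₁−E₀)/kT] = 0.672.
⇒ (E₁−E₀)/kT = ln(1/0.672) = ln(1.4881) = 0.39750.
kT = 0.2063 eV / 0.39750 = 0.519 eV.

0.519 eV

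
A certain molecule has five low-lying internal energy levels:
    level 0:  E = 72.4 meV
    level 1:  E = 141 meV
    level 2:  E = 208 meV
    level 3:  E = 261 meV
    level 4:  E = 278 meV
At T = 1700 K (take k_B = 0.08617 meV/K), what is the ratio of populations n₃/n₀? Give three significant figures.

k_BT = 0.08617 × 1700 K = 146.49 meV.
n₃/n₀ = exp[−(E₃−E₀)/kT] = exp(−(188.6 meV)/(146.49 meV)) = exp(-1.2875) = 0.276.

0.276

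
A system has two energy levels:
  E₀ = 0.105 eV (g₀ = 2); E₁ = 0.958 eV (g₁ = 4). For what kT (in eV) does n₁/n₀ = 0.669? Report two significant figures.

n₁/n₀ = (g₁/g₀) exp[−(E₁−E₀)/kT] = 0.669.
⇒ (E₁−E₀)/kT = ln((4/2)/0.669) = ln(2.990) = 1.095.
kT = 0.853 eV / 1.095 = 0.78 eV.

0.78 eV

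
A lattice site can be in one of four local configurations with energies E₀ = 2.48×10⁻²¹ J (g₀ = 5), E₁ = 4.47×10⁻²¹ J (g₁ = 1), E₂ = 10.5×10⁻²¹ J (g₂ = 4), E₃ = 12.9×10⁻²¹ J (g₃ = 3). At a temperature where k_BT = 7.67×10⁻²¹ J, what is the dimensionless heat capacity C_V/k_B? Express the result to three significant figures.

Eᵢ/kT = 0.32334, 0.58279, 1.3690, 1.6819.
Z = Σ gᵢe^(−Eᵢ/kT) = 5·e^(−0.32334) + 1·e^(−0.58279) + 4·e^(−1.3690) + 3·e^(−1.6819) = 3.6186 + 0.55834 + 1.0174 + 0.55806 = 5.7524.
⟨E⟩ = 5.1025, ⟨E²⟩ = 41.452.
C_V/k_B = (⟨E²⟩ − ⟨E⟩²)/(kT)² = (41.452 − 26.036)/58.829 = 0.262.

0.262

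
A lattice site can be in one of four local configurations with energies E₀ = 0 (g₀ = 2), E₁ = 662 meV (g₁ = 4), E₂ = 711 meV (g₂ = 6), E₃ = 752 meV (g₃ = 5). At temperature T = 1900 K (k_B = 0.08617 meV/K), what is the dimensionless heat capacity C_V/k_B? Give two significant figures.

1.5

k_BT = 0.08617 × 1900 K = 163.7 meV.
Eᵢ/kT = 0, 4.044, 4.343, 4.594.
Z = Σ gᵢe^(−Eᵢ/kT) = 2·e^(−0) + 4·e^(−4.044) + 6·e^(−4.343) + 5·e^(−4.594) = 2.000 + 0.07011 + 0.07798 + 0.05056 = 2.199.
⟨E⟩ = 63.61 meV, ⟨E²⟩ = 44900 meV².
C_V/k_B = (⟨E²⟩ − ⟨E⟩²)/(kT)² = (44900 − 4046)/26800 = 1.5.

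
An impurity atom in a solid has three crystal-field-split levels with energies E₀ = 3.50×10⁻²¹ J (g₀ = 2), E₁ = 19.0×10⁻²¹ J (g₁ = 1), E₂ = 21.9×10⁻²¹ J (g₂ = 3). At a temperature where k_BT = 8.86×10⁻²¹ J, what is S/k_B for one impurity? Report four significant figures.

Eᵢ/kT = 0.395034, 2.14447, 2.47178.
Z = Σ gᵢe^(−Eᵢ/kT) = 2·e^(−0.395034) + 1·e^(−2.14447) + 3·e^(−2.47178) = 1.34731 + 0.117130 + 0.253303 = 1.71774.
⟨E⟩ = Σ EᵢPᵢ = 7.27025 ×10⁻²¹ J.
S/k_B = ln Z + ⟨E⟩/kT = ln(1.71774) + 7.27025/8.86 = 0.541009 + 0.820570 = 1.362.

1.362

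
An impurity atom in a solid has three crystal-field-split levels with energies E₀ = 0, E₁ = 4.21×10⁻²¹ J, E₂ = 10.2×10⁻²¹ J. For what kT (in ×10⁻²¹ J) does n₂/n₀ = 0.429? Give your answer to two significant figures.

12 ×10⁻²¹ J

n₂/n₀ = exp[−(E₂−E₀)/kT] = 0.429.
⇒ (E₂−E₀)/kT = ln(1/0.429) = ln(2.331) = 0.8463.
kT = 10.2 ×10⁻²¹ J / 0.8463 = 12 ×10⁻²¹ J.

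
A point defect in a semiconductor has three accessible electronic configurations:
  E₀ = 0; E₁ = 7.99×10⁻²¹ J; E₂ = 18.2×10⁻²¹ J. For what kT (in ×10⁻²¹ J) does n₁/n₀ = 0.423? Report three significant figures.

n₁/n₀ = exp[−(E₁−E₀)/kT] = 0.423.
⇒ (E₁−E₀)/kT = ln(1/0.423) = ln(2.3641) = 0.86040.
kT = 7.99 ×10⁻²¹ J / 0.86040 = 9.29 ×10⁻²¹ J.

9.29 ×10⁻²¹ J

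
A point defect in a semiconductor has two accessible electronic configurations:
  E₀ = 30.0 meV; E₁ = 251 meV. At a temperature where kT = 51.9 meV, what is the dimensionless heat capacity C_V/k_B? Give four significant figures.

0.2494

Eᵢ/kT = 0.578035, 4.83622.
Z = Σ e^(−Eᵢ/kT) = e^(−0.578035) + e^(−4.83622) = 0.561000 + 0.00793700 = 0.568937.
⟨E⟩ = 33.0831 meV, ⟨E²⟩ = 1766.34 meV².
C_V/k_B = (⟨E²⟩ − ⟨E⟩²)/(kT)² = (1766.34 − 1094.49)/2693.61 = 0.2494.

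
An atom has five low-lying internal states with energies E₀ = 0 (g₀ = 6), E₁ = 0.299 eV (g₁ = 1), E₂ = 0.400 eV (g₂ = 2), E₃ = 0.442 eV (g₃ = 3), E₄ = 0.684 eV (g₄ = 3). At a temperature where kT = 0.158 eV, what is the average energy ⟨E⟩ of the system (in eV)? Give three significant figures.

0.0332 eV

Eᵢ/kT = 0, 1.8924, 2.5316, 2.7975, 4.3291.
Z = Σ gᵢe^(−Eᵢ/kT) = 6·e^(−0) + 1·e^(−1.8924) + 2·e^(−2.5316) + 3·e^(−2.7975) + 3·e^(−4.3291) = 6.0000 + 0.15071 + 0.15906 + 0.18289 + 0.039538 = 6.5322.
⟨E⟩ = Σ Eᵢ gᵢe^(−Eᵢ/kT) / Z = (0·6.0000 + 0.299·0.15071 + 0.400·0.15906 + 0.442·0.18289 + 0.684·0.039538) / 6.5322 = 0.0332 eV.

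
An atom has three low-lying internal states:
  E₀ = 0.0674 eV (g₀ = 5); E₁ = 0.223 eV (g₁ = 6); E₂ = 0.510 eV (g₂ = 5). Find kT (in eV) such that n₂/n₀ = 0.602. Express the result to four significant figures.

n₂/n₀ = (g₂/g₀) exp[−(E₂−E₀)/kT] = 0.602.
⇒ (E₂−E₀)/kT = ln((5/5)/0.602) = ln(1.66113) = 0.507498.
kT = 0.4426 eV / 0.507498 = 0.8721 eV.

0.8721 eV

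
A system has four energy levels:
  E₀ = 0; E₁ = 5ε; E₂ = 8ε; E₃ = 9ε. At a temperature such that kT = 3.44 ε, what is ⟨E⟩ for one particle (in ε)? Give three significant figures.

1.86 ε

Eᵢ/kT = 0, 1.4535, 2.3256, 2.6163.
Z = Σ e^(−Eᵢ/kT) = e^(−0) + e^(−1.4535) + e^(−2.3256) + e^(−2.6163) = 1.0000 + 0.23375 + 0.097725 + 0.073073 = 1.4045.
⟨E⟩ = Σ Eᵢ e^(−Eᵢ/kT) / Z = (0·1.0000 + 5·0.23375 + 8·0.097725 + 9·0.073073) / 1.4045 = 1.86 ε.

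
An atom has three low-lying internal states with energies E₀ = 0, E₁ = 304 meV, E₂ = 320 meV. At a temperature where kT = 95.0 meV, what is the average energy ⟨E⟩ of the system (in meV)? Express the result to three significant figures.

Eᵢ/kT = 0, 3.2000, 3.3684.
Z = Σ e^(−Eᵢ/kT) = e^(−0) + e^(−3.2000) + e^(−3.3684) = 1.0000 + 0.040762 + 0.034445 = 1.0752.
⟨E⟩ = Σ Eᵢ e^(−Eᵢ/kT) / Z = (0·1.0000 + 304·0.040762 + 320·0.034445) / 1.0752 = 21.8 meV.

21.8 meV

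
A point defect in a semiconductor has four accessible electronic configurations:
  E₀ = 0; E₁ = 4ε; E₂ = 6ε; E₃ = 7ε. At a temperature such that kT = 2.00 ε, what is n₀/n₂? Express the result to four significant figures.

n₀/n₂ = exp[−(E₀−E₂)/kT] = exp(−(-6ε)/(2.00ε)) = exp(3.00000) = 20.09.

20.09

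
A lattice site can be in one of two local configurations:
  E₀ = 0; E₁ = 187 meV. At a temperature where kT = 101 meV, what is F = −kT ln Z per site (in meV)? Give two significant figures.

-15 meV

Eᵢ/kT = 0, 1.851.
Z = Σ e^(−Eᵢ/kT) = e^(−0) + e^(−1.851) = 1.000 + 0.1571 = 1.157.
F = −kT ln Z = −101 × ln(1.157) = −101 × 0.1458 = -15 meV.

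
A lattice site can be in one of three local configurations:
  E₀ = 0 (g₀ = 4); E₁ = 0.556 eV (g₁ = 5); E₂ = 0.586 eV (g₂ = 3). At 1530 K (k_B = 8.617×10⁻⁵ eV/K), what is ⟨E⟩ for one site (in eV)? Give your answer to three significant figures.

k_BT = 8.617×10⁻⁵ × 1530 K = 0.13184 eV.
Eᵢ/kT = 0, 4.2172, 4.4448.
Z = Σ gᵢe^(−Eᵢ/kT) = 4·e^(−0) + 5·e^(−4.2172) + 3·e^(−4.4448) = 4.0000 + 0.073699 + 0.035218 = 4.1089.
⟨E⟩ = Σ Eᵢ gᵢe^(−Eᵢ/kT) / Z = (0·4.0000 + 0.556·0.073699 + 0.586·0.035218) / 4.1089 = 0.0150 eV.

0.0150 eV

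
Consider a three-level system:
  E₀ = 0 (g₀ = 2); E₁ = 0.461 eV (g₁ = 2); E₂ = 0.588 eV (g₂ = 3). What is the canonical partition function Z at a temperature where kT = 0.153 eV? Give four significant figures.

Z = 2.163

Eᵢ/kT = 0, 3.01307, 3.84314.
Z = Σ gᵢe^(−Eᵢ/kT) = 2·e^(−0) + 2·e^(−3.01307) + 3·e^(−3.84314) = 2.00000 + 0.0982812 + 0.0642787 = 2.16256.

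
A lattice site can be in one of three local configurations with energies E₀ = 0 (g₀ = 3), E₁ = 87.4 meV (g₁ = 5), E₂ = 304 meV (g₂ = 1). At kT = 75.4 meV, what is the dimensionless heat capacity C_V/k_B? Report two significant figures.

0.35

Eᵢ/kT = 0, 1.159, 4.032.
Z = Σ gᵢe^(−Eᵢ/kT) = 3·e^(−0) + 5·e^(−1.159) + 1·e^(−4.032) = 3.000 + 1.569 + 0.01774 = 4.587.
⟨E⟩ = 31.07 meV, ⟨E²⟩ = 2970 meV².
C_V/k_B = (⟨E²⟩ − ⟨E⟩²)/(kT)² = (2970 − 965.3)/5685 = 0.35.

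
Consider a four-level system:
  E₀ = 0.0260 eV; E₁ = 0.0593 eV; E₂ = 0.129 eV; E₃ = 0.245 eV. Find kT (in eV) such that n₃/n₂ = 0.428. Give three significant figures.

n₃/n₂ = exp[−(E₃−E₂)/kT] = 0.428.
⇒ (E₃−E₂)/kT = ln(1/0.428) = ln(2.3364) = 0.84861.
kT = 0.116 eV / 0.84861 = 0.137 eV.

0.137 eV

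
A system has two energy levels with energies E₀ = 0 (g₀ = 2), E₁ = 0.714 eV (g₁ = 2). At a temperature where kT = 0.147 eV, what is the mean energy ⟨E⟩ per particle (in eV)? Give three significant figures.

Eᵢ/kT = 0, 4.8571.
Z = Σ gᵢe^(−Eᵢ/kT) = 2·e^(−0) + 2·e^(−4.8571) = 2.0000 + 0.015546 = 2.0155.
⟨E⟩ = Σ Eᵢ gᵢe^(−Eᵢ/kT) / Z = (0·2.0000 + 0.714·0.015546) / 2.0155 = 0.00551 eV.

0.00551 eV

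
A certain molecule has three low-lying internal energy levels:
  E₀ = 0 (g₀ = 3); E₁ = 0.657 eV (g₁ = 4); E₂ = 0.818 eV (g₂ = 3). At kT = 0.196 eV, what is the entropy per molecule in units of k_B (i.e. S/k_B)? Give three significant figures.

1.37

Eᵢ/kT = 0, 3.3520, 4.1735.
Z = Σ gᵢe^(−Eᵢ/kT) = 3·e^(−0) + 4·e^(−3.3520) + 3·e^(−4.1735) = 3.0000 + 0.14006 + 0.046195 = 3.1863.
⟨E⟩ = Σ EᵢPᵢ = 0.040739 eV.
S/k_B = ln Z + ⟨E⟩/kT = ln(3.1863) + 0.040739/0.196 = 1.1589 + 0.20785 = 1.37.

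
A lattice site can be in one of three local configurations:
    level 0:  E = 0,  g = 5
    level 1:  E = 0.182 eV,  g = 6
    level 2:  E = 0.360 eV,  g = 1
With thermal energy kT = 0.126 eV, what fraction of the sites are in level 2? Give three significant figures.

Eᵢ/kT = 0, 1.4444, 2.8571.
Z = Σ gᵢe^(−Eᵢ/kT) = 5·e^(−0) + 6·e^(−1.4444) + 1·e^(−2.8571) = 5.0000 + 1.4153 + 0.057435 = 6.4727.
P₂ = g₂ e^(−E₂/kT) / Z = 0.057435/6.4727 = 0.00887.

0.00887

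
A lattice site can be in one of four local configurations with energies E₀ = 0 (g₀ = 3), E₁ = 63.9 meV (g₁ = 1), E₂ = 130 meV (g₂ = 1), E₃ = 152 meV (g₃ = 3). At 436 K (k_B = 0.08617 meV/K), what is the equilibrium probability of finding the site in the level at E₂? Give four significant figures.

0.009620

k_BT = 0.08617 × 436 K = 37.5701 meV.
Eᵢ/kT = 0, 1.70082, 3.46020, 4.04577.
Z = Σ gᵢe^(−Eᵢ/kT) = 3·e^(−0) + 1·e^(−1.70082) + 1·e^(−3.46020) + 3·e^(−4.04577) = 3.00000 + 0.182534 + 0.0314235 + 0.0524887 = 3.26645.
P₂ = g₂ e^(−E₂/kT) / Z = 0.0314235/3.26645 = 0.009620.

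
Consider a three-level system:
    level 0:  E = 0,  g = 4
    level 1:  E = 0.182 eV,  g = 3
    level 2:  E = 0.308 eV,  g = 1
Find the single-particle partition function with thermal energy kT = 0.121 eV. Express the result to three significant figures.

Eᵢ/kT = 0, 1.5041, 2.5455.
Z = Σ gᵢe^(−Eᵢ/kT) = 4·e^(−0) + 3·e^(−1.5041) + 1·e^(−2.5455) = 4.0000 + 0.66665 + 0.078434 = 4.7451.

Z = 4.75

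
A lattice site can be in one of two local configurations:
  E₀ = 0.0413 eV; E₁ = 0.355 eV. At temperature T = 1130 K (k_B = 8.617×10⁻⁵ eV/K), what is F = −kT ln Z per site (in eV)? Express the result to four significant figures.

k_BT = 8.617×10⁻⁵ × 1130 K = 0.0973721 eV.
Eᵢ/kT = 0.424146, 3.64581.
Z = Σ e^(−Eᵢ/kT) = e^(−0.424146) + e^(−3.64581) = 0.654328 + 0.0261003 = 0.680428.
F = −kT ln Z = −0.0973721 × ln(0.680428) = −0.0973721 × -0.385033 = 0.03749 eV.

0.03749 eV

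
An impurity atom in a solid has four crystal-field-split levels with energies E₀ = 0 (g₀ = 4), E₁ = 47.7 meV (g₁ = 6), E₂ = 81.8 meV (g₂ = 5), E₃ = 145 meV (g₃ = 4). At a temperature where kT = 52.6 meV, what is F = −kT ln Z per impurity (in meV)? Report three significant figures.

-108 meV

Eᵢ/kT = 0, 0.90684, 1.5551, 2.7567.
Z = Σ gᵢe^(−Eᵢ/kT) = 4·e^(−0) + 6·e^(−0.90684) + 5·e^(−1.5551) + 4·e^(−2.7567) = 4.0000 + 2.4228 + 1.0558 + 0.25400 = 7.7326.
F = −kT ln Z = −52.6 × ln(7.7326) = −52.6 × 2.0454 = -108 meV.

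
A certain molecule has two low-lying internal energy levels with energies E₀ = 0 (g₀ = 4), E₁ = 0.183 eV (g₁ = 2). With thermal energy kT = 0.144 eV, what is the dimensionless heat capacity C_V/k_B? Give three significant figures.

0.174

Eᵢ/kT = 0, 1.2708.
Z = Σ gᵢe^(−Eᵢ/kT) = 4·e^(−0) + 2·e^(−1.2708) = 4.0000 + 0.56121 = 4.5612.
⟨E⟩ = 0.022516 eV, ⟨E²⟩ = 0.0041205 eV².
C_V/k_B = (⟨E²⟩ − ⟨E⟩²)/(kT)² = (0.0041205 − 0.00050697)/0.020736 = 0.174.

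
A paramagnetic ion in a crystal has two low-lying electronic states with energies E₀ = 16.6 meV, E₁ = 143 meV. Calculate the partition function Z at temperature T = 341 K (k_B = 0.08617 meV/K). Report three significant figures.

Z = 0.576

k_BT = 0.08617 × 341 K = 29.384 meV.
Eᵢ/kT = 0.56493, 4.8666.
Z = Σ e^(−Eᵢ/kT) = e^(−0.56493) + e^(−4.8666) = 0.56840 + 0.0076995 = 0.57610.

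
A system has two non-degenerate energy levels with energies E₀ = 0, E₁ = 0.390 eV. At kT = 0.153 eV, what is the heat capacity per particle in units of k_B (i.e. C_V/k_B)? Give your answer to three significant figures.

0.437

Eᵢ/kT = 0, 2.5490.
Z = Σ e^(−Eᵢ/kT) = e^(−0) + e^(−2.5490) = 1.0000 + 0.078160 = 1.0782.
⟨E⟩ = 0.028272 eV, ⟨E²⟩ = 0.011026 eV².
C_V/k_B = (⟨E²⟩ − ⟨E⟩²)/(kT)² = (0.011026 − 0.00079931)/0.023409 = 0.437.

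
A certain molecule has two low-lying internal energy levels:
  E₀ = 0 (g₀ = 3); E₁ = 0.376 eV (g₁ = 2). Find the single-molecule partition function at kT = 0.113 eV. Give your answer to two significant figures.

Z = 3.1

Eᵢ/kT = 0, 3.327.
Z = Σ gᵢe^(−Eᵢ/kT) = 3·e^(−0) + 2·e^(−3.327) = 3.000 + 0.07180 = 3.072.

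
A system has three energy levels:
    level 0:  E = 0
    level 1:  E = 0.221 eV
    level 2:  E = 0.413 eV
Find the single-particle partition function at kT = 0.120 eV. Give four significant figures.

Z = 1.191

Eᵢ/kT = 0, 1.84167, 3.44167.
Z = Σ e^(−Eᵢ/kT) = e^(−0) + e^(−1.84167) + e^(−3.44167) = 1.00000 + 0.158552 + 0.0320112 = 1.19056.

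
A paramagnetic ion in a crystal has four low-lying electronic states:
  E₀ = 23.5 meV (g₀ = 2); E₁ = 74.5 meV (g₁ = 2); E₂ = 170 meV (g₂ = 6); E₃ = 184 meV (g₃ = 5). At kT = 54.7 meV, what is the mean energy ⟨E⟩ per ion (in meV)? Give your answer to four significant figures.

64.82 meV

Eᵢ/kT = 0.429616, 1.36197, 3.10786, 3.36380.
Z = Σ gᵢe^(−Eᵢ/kT) = 2·e^(−0.429616) + 2·e^(−1.36197) + 6·e^(−3.10786) + 5·e^(−3.36380) = 1.30152 + 0.512311 + 0.268179 + 0.173018 = 2.25503.
⟨E⟩ = Σ Eᵢ gᵢe^(−Eᵢ/kT) / Z = (23.5·1.30152 + 74.5·0.512311 + 170·0.268179 + 184·0.173018) / 2.25503 = 64.82 meV.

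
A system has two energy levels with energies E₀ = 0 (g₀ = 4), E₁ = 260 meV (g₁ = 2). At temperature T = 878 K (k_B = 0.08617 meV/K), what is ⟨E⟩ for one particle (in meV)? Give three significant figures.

4.12 meV

k_BT = 0.08617 × 878 K = 75.657 meV.
Eᵢ/kT = 0, 3.4366.
Z = Σ gᵢe^(−Eᵢ/kT) = 4·e^(−0) + 2·e^(−3.4366) = 4.0000 + 0.064348 = 4.0643.
⟨E⟩ = Σ Eᵢ gᵢe^(−Eᵢ/kT) / Z = (0·4.0000 + 260·0.064348) / 4.0643 = 4.12 meV.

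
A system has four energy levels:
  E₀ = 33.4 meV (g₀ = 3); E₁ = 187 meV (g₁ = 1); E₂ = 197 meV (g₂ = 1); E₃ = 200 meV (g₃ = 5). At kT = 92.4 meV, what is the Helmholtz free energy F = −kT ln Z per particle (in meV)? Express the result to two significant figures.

Eᵢ/kT = 0.3615, 2.024, 2.132, 2.165.
Z = Σ gᵢe^(−Eᵢ/kT) = 3·e^(−0.3615) + 1·e^(−2.024) + 1·e^(−2.132) + 5·e^(−2.165) = 2.090 + 0.1321 + 0.1186 + 0.5737 = 2.914.
F = −kT ln Z = −92.4 × ln(2.914) = −92.4 × 1.070 = -99 meV.

-99 meV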